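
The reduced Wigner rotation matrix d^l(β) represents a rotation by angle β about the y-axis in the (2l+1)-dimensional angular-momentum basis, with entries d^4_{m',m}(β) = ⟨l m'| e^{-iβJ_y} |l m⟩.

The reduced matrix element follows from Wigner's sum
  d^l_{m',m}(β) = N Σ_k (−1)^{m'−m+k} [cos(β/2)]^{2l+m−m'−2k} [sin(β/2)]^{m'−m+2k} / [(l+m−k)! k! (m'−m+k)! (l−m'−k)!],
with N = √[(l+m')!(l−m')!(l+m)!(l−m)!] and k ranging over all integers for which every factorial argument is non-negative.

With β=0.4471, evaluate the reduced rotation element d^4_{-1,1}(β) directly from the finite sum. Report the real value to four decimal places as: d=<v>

d^4_{-1,1}(β=0.4471) via Wigner's sum:
With c≡cos(β/2)=0.975117 and s≡sin(β/2)=0.221693, N=[6·120·120·6]^{1/2}=720.000000
Admissible k: 2..5 (factorial args all ≥0)
  k=2: (−1)^0·720.0000/(72)·0.9751^6·0.2217^2 = +0.422515
  k=3: (−1)^1·720.0000/(24)·0.9751^4·0.2217^4 = -0.065517
  k=4: (−1)^2·720.0000/(48)·0.9751^2·0.2217^6 = +0.001693
  k=5: (−1)^3·720.0000/(720)·0.9751^0·0.2217^8 = -0.000006
d^4_{-1,1}(0.4471) = +0.422515 -0.065517 +0.001693 -0.000006 = +0.358685

d=0.3587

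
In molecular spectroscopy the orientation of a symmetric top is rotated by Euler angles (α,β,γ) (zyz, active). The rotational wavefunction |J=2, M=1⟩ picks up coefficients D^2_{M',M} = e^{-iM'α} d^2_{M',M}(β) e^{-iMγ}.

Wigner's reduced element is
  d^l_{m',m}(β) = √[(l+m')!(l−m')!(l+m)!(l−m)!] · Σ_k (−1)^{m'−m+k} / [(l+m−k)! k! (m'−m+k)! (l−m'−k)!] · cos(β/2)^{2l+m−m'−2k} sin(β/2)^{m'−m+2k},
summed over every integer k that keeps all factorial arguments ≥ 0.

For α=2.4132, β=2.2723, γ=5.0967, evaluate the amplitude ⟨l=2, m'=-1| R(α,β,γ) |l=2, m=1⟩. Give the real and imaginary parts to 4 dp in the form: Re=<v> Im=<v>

Re=0.2145 Im=0.1058

First d^2_{-1,1}(β=2.2723), then the phase factors e^{-i(-1)α} and e^{-i(1)γ}:
c=cos(2.2723/2)=0.421090, s=sin(2.2723/2)=0.907019; N=√[1·6·6·1]=6.000000
Admissible k: 2..3 (factorial args all ≥0)
  k=2: (−1)^0·6.0000/(2)·0.4211^2·0.9070^2 = +0.437626
  k=3: (−1)^1·6.0000/(6)·0.4211^0·0.9070^4 = -0.676808
d^2_{-1,1}(2.2723) = +0.437626 -0.676808 = -0.239182
Phases: e^{-i·(-1)·2.4132}=-0.746245+0.665671i, e^{-i·(1)·5.0967}=+0.374921+0.927057i ⇒ D=+0.214522+0.105775i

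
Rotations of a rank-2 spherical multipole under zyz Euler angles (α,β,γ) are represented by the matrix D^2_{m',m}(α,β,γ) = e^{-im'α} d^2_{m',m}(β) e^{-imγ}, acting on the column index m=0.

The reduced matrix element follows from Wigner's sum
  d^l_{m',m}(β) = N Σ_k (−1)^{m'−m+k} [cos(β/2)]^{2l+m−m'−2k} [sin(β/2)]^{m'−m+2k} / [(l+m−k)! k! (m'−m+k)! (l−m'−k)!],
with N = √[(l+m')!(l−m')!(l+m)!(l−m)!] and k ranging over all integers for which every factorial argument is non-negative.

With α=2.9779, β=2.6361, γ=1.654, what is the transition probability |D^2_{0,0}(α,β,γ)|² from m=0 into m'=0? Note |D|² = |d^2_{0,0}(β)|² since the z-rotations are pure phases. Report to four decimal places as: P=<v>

P=0.4203

First d^2_{0,0}(β=2.6361), then the phase factors e^{-i(0)α} and e^{-i(0)γ}:
c=cos(2.6361/2)=0.250064, s=sin(2.6361/2)=0.968229; N=√[2·2·2·2]=4.000000
The bounds max(0,m−m')=0 and min(l+m,l−m')=2 give 3 terms
  k=0: (−1)^0·4.0000/(4)·0.2501^4·0.9682^0 = +0.003910
  k=1: (−1)^1·4.0000/(1)·0.2501^2·0.9682^2 = -0.234487
  k=2: (−1)^2·4.0000/(4)·0.2501^0·0.9682^4 = +0.878846
d^2_{0,0}(2.6361) = +0.003910 -0.234487 +0.878846 = +0.648270
|D^2_{0,0}|² = |d^2_{0,0}(β)|² = (+0.648270)² = 0.420253 (the z-rotation phases have unit modulus)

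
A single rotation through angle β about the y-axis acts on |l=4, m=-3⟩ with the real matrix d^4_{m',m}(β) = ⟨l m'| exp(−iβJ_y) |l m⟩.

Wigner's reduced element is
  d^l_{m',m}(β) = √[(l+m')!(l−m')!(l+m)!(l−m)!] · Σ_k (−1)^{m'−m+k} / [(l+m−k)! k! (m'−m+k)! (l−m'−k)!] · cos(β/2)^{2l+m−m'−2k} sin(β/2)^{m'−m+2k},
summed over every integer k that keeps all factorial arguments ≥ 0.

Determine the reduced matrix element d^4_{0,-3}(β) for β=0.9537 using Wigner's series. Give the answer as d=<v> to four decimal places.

d^4_{0,-3}(β=0.9537) via Wigner's sum:
c=cos(0.9537/2)=0.888445, s=sin(0.9537/2)=0.458983; N=√[24·24·1·5040]=1703.830978
k: max(0,(-3)−(0))=0 … min(4+(-3),4−(0))=1
  k=0: (−1)^3·1703.8310/(144)·0.8884^5·0.4590^3 = -0.633296
  k=1: (−1)^4·1703.8310/(144)·0.8884^3·0.4590^5 = +0.169020
d^4_{0,-3}(0.9537) = -0.633296 +0.169020 = -0.464276

d=-0.4643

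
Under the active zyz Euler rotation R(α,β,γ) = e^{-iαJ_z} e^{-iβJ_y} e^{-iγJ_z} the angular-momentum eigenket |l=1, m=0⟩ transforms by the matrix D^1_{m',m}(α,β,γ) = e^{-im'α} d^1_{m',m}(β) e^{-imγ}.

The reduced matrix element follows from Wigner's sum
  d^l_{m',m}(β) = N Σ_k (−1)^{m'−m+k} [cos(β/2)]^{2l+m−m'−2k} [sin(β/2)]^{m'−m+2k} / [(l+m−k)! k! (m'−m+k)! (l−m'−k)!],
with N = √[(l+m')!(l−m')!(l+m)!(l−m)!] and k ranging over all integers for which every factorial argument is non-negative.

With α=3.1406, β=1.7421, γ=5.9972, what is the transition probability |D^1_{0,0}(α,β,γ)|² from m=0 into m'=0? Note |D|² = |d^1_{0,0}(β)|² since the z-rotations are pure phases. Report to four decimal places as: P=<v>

P=0.0291

Split into d^1_{0,0}(β=1.7421) × two z-phases.
Half-angle: c=0.644024, s=0.765006. N=√(1·1·1·1)=1.000000
Admissible k: 0..1 (factorial args all ≥0)
  k=0: (−1)^0·1.0000/(1)·0.6440^2·0.7650^0 = +0.414766
  k=1: (−1)^1·1.0000/(1)·0.6440^0·0.7650^2 = -0.585234
d^1_{0,0}(1.7421) = +0.414766 -0.585234 = -0.170467
|D^1_{0,0}|² = |d^1_{0,0}(β)|² = (-0.170467)² = 0.029059 (the z-rotation phases have unit modulus)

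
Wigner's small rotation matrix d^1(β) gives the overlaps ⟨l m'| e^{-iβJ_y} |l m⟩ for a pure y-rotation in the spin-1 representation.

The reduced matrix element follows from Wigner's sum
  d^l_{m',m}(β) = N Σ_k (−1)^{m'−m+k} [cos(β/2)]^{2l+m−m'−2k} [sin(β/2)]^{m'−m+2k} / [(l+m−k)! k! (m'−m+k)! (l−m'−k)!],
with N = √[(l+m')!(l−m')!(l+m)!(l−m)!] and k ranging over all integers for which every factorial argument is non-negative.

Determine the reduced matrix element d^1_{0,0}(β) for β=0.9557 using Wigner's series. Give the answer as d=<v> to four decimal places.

d^1_{0,0}(β=0.9557) via Wigner's sum:
c=cos(0.9557/2)=0.887986, s=sin(0.9557/2)=0.459871; N=√[1·1·1·1]=1.000000
Admissible k: 0..1 (factorial args all ≥0)
  k=0: (−1)^0·1.0000/(1)·0.8880^2·0.4599^0 = +0.788519
  k=1: (−1)^1·1.0000/(1)·0.8880^0·0.4599^2 = -0.211481
d^1_{0,0}(0.9557) = +0.788519 -0.211481 = +0.577037

d=0.5770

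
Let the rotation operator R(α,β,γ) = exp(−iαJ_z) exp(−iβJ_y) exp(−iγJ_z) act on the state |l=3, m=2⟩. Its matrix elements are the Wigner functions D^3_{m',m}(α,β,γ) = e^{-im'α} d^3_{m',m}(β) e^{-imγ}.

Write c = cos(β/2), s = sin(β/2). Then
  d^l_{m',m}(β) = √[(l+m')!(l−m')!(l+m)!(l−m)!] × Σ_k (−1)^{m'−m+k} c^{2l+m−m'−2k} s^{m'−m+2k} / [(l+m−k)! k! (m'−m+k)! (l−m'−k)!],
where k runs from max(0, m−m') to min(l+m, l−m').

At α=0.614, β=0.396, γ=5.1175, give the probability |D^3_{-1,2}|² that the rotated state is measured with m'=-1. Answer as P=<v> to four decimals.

Split into d^3_{-1,2}(β=0.396) × two z-phases.
Half-angle: c=0.980462, s=0.196709. N=√(2·24·120·1)=75.894664
k∈{3,4} keeps every argument non-negative
  k=3: (−1)^0·75.8947/(12)·0.9805^3·0.1967^3 = +0.045373
  k=4: (−1)^1·75.8947/(24)·0.9805^1·0.1967^5 = -0.000913
d^3_{-1,2}(0.396) = +0.045373 -0.000913 = +0.044459
|D^3_{-1,2}|² = |d^3_{-1,2}(β)|² = (+0.044459)² = 0.001977 (the z-rotation phases have unit modulus)

P=0.0020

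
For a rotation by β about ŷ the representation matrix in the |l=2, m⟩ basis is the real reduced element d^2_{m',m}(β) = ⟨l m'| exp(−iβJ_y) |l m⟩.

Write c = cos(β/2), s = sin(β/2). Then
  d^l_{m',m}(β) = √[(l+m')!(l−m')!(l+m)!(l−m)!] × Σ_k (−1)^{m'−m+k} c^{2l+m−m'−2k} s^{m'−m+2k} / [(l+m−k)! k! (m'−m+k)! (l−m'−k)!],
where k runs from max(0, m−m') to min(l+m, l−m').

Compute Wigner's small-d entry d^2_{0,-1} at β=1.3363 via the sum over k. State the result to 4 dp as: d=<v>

d=-0.2768

d^2_{0,-1}(β=1.3363) via Wigner's sum:
c=cos(1.3363/2)=0.784969, s=sin(1.3363/2)=0.619535; N=√[2·2·1·6]=4.898979
Admissible k: 0..1 (factorial args all ≥0)
  k=0: (−1)^1·4.8990/(2)·0.7850^3·0.6195^1 = -0.734005
  k=1: (−1)^2·4.8990/(2)·0.7850^1·0.6195^3 = +0.457220
d^2_{0,-1}(1.3363) = -0.734005 +0.457220 = -0.276785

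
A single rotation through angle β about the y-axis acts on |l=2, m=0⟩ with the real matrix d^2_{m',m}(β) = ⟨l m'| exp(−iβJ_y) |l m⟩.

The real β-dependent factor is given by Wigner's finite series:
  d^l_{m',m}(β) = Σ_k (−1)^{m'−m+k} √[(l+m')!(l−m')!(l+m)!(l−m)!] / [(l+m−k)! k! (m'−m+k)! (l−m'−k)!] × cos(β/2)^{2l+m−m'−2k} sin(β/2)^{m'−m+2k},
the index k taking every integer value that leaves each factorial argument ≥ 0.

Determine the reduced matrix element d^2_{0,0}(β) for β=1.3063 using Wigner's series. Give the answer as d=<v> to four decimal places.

d^2_{0,0}(β=1.3063) via Wigner's sum:
With c≡cos(β/2)=0.794174 and s≡sin(β/2)=0.607691, N=[2·2·2·2]^{1/2}=4.000000
k: max(0,(0)−(0))=0 … min(2+(0),2−(0))=2
  k=0: (−1)^0·4.0000/(4)·0.7942^4·0.6077^0 = +0.397797
  k=1: (−1)^1·4.0000/(1)·0.7942^2·0.6077^2 = -0.931658
  k=2: (−1)^2·4.0000/(4)·0.7942^0·0.6077^4 = +0.136374
d^2_{0,0}(1.3063) = +0.397797 -0.931658 +0.136374 = -0.397487

d=-0.3975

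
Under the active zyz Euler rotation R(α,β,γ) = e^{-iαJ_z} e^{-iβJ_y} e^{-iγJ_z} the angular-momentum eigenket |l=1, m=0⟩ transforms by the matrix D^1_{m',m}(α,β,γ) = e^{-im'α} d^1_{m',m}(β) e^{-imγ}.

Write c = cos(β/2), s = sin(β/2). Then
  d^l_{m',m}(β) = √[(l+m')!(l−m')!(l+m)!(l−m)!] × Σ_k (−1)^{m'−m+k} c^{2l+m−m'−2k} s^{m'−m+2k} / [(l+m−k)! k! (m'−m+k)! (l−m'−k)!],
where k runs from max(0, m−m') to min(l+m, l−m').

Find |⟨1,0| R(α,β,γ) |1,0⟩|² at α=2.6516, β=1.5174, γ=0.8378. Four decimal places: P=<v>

P=0.0028

D^1_{0,0}(2.6516,1.5174,0.8378) = e^{-i·0·2.6516}·d^1_{0,0}(1.5174)·e^{-i·0·0.8378}. Compute d first:
Half-angle: c=0.725731, s=0.687979. N=√(1·1·1·1)=1.000000
k: max(0,(0)−(0))=0 … min(1+(0),1−(0))=1
  k=0: (−1)^0·1.0000/(1)·0.7257^2·0.6880^0 = +0.526685
  k=1: (−1)^1·1.0000/(1)·0.7257^0·0.6880^2 = -0.473315
d^1_{0,0}(1.5174) = +0.526685 -0.473315 = +0.053371
|D^1_{0,0}|² = |d^1_{0,0}(β)|² = (+0.053371)² = 0.002848 (the z-rotation phases have unit modulus)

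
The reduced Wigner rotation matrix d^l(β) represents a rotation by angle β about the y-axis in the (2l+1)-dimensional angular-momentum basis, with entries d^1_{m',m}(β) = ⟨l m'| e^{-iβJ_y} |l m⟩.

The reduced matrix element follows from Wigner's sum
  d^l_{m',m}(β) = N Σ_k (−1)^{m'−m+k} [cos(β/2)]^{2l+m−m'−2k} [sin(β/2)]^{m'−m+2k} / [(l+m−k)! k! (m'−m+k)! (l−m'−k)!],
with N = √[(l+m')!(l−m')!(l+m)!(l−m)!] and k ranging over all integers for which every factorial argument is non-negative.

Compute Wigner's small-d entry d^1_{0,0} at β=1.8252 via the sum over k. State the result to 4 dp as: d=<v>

d^1_{0,0}(β=1.8252) via Wigner's sum:
c=cos(1.8252/2)=0.611691, s=sin(1.8252/2)=0.791097; N=√[1·1·1·1]=1.000000
k∈{0,1} keeps every argument non-negative
  k=0: (−1)^0·1.0000/(1)·0.6117^2·0.7911^0 = +0.374166
  k=1: (−1)^1·1.0000/(1)·0.6117^0·0.7911^2 = -0.625834
d^1_{0,0}(1.8252) = +0.374166 -0.625834 = -0.251668

d=-0.2517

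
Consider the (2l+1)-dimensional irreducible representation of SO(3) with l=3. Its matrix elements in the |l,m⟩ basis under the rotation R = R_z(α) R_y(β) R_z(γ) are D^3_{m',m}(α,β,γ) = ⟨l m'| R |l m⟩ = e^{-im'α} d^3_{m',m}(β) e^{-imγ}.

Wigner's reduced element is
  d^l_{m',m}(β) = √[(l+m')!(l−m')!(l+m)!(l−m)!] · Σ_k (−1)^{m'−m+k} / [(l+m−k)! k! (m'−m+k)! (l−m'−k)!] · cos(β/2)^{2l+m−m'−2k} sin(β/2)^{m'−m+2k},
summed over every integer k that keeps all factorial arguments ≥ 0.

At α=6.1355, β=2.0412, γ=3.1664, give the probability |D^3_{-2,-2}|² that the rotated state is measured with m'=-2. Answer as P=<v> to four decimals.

P=0.0630

Split into d^3_{-2,-2}(β=2.0412) × two z-phases.
With c≡cos(β/2)=0.522855 and s≡sin(β/2)=0.852422, N=[1·120·1·120]^{1/2}=120.000000
The bounds max(0,m−m')=0 and min(l+m,l−m')=1 give 2 terms
  k=0: (−1)^0·120.0000/(120)·0.5229^6·0.8524^0 = +0.020431
  k=1: (−1)^1·120.0000/(24)·0.5229^4·0.8524^2 = -0.271521
d^3_{-2,-2}(2.0412) = +0.020431 -0.271521 = -0.251090
|D^3_{-2,-2}|² = |d^3_{-2,-2}(β)|² = (-0.251090)² = 0.063046 (the z-rotation phases have unit modulus)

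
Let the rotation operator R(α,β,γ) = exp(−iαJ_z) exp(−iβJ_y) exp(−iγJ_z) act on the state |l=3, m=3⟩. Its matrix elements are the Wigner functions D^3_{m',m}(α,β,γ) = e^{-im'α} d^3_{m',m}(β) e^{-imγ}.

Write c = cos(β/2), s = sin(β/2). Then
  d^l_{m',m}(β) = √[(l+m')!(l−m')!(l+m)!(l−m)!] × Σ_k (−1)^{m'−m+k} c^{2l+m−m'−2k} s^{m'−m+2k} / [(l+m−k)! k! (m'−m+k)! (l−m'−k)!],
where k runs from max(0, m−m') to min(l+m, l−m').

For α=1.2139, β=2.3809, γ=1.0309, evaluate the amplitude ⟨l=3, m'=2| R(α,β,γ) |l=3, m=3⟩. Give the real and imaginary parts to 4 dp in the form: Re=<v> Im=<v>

D^3_{2,3}(1.2139,2.3809,1.0309) = e^{-i·2·1.2139}·d^3_{2,3}(2.3809)·e^{-i·3·1.0309}. Compute d first:
c=cos(2.3809/2)=0.371242, s=sin(2.3809/2)=0.928536; N=√[120·1·720·1]=293.938769
Admissible k: 1..1 (factorial args all ≥0)
  k=1: (−1)^0·293.9388/(120)·0.3712^5·0.9285^1 = +0.016038
d^3_{2,3}(2.3809) = +0.016038
Phases: e^{-i·(2)·1.2139}=-0.755884-0.654705i, e^{-i·(3)·1.0309}=-0.998805-0.048873i ⇒ D=+0.011595+0.011080i

Re=0.0116 Im=0.0111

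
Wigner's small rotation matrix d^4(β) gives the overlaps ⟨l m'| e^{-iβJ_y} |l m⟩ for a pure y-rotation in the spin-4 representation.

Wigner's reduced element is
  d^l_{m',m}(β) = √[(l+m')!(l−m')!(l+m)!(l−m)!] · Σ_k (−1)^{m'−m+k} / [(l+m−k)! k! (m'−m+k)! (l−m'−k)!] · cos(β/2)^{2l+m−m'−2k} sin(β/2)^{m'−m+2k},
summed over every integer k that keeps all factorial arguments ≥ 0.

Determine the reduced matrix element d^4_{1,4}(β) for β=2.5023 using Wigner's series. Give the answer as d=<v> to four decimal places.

d^4_{1,4}(β=2.5023) via Wigner's sum:
With c≡cos(β/2)=0.314231 and s≡sin(β/2)=0.949347, N=[120·6·40320·1]^{1/2}=5387.986637
The bounds max(0,m−m')=3 and min(l+m,l−m')=3 give 1 term
  k=3: (−1)^0·5387.9866/(720)·0.3142^5·0.9493^3 = +0.019616
d^4_{1,4}(2.5023) = +0.019616

d=0.0196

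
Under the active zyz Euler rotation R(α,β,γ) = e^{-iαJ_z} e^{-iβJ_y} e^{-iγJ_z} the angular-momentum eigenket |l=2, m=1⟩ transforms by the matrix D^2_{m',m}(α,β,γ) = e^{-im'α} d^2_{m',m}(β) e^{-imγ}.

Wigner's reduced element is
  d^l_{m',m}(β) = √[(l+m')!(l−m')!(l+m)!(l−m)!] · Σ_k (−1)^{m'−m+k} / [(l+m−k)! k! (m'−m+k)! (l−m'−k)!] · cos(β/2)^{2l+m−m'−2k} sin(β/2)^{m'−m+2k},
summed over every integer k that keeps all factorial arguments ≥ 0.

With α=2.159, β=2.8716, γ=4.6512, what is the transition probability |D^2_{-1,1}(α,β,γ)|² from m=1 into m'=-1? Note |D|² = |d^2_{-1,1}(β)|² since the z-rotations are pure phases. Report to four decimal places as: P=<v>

D^2_{-1,1}(2.159,2.8716,4.6512) = e^{-i·-1·2.159}·d^2_{-1,1}(2.8716)·e^{-i·1·4.6512}. Compute d first:
Half-angle: c=0.134587, s=0.990902. N=√(1·6·6·1)=6.000000
k: max(0,(1)−(-1))=2 … min(2+(1),2−(-1))=3
  k=2: (−1)^0·6.0000/(2)·0.1346^2·0.9909^2 = +0.053356
  k=3: (−1)^1·6.0000/(6)·0.1346^0·0.9909^4 = -0.964101
d^2_{-1,1}(2.8716) = +0.053356 -0.964101 = -0.910745
|D^2_{-1,1}|² = |d^2_{-1,1}(β)|² = (-0.910745)² = 0.829456 (the z-rotation phases have unit modulus)

P=0.8295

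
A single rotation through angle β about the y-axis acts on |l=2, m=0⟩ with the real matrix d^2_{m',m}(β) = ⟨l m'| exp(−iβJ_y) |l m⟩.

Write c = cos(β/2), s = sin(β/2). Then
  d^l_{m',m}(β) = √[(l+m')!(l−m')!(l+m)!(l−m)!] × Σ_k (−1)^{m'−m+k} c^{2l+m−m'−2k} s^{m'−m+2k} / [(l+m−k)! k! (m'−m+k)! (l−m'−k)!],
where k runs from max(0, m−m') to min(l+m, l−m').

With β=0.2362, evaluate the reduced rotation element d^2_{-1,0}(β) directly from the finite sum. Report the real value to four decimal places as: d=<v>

d=0.2786

d^2_{-1,0}(β=0.2362) via Wigner's sum:
With c≡cos(β/2)=0.993034 and s≡sin(β/2)=0.117826, N=[1·6·2·2]^{1/2}=4.898979
k: max(0,(0)−(-1))=1 … min(2+(0),2−(-1))=2
  k=1: (−1)^0·4.8990/(2)·0.9930^3·0.1178^1 = +0.282623
  k=2: (−1)^1·4.8990/(2)·0.9930^1·0.1178^3 = -0.003979
d^2_{-1,0}(0.2362) = +0.282623 -0.003979 = +0.278645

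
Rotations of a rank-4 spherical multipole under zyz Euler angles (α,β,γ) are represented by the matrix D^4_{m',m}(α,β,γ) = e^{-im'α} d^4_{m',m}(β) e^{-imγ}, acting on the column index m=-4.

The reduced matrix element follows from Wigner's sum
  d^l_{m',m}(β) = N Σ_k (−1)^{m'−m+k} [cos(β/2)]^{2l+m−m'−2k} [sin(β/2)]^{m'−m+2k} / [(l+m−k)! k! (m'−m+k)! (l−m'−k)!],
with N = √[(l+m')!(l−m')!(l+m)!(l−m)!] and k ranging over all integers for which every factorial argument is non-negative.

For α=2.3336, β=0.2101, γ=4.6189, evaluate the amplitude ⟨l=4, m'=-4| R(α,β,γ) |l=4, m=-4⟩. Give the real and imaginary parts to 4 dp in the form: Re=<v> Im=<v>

Split into d^4_{-4,-4}(β=0.2101) × two z-phases.
c=cos(0.2101/2)=0.994487, s=sin(0.2101/2)=0.104857; N=√[1·40320·1·40320]=40320.000000
The bounds max(0,m−m')=0 and min(l+m,l−m')=0 give 1 term
  k=0: (−1)^0·40320.0000/(40320)·0.9945^8·0.1049^0 = +0.956740
d^4_{-4,-4}(0.2101) = +0.956740
Phases: e^{-i·(-4)·2.3336}=-0.995919+0.090255i, e^{-i·(-4)·4.6189}=+0.930890-0.365301i ⇒ D=-0.855441+0.428454i

Re=-0.8554 Im=0.4285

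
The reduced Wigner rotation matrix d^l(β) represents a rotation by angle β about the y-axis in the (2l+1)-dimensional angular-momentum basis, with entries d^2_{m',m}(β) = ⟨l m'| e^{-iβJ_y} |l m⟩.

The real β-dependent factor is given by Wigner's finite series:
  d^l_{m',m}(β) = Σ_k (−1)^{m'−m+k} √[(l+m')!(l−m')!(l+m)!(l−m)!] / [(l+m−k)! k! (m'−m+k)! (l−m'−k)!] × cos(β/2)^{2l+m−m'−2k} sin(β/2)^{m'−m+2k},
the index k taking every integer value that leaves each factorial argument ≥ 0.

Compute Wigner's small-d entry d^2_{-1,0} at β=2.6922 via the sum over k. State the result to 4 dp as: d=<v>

d=-0.4792

d^2_{-1,0}(β=2.6922) via Wigner's sum:
With c≡cos(β/2)=0.222810 and s≡sin(β/2)=0.974862, N=[1·6·2·2]^{1/2}=4.898979
k: max(0,(0)−(-1))=1 … min(2+(0),2−(-1))=2
  k=1: (−1)^0·4.8990/(2)·0.2228^3·0.9749^1 = +0.026413
  k=2: (−1)^1·4.8990/(2)·0.2228^1·0.9749^3 = -0.505638
d^2_{-1,0}(2.6922) = +0.026413 -0.505638 = -0.479225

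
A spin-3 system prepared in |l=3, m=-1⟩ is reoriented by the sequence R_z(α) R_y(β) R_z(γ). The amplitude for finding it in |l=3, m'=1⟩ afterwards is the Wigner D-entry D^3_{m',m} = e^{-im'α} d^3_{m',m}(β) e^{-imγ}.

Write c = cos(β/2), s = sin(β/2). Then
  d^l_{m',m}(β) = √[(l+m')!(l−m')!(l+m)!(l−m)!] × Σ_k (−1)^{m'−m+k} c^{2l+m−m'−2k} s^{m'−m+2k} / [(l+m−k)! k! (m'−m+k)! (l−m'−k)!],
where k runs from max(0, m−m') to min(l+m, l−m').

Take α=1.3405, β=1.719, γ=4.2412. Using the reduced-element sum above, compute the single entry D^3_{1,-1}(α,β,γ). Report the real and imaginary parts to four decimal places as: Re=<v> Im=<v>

D^3_{1,-1}(1.3405,1.719,4.2412) = e^{-i·1·1.3405}·d^3_{1,-1}(1.719)·e^{-i·-1·4.2412}. Compute d first:
With c≡cos(β/2)=0.652816 and s≡sin(β/2)=0.757516, N=[24·2·2·24]^{1/2}=48.000000
The bounds max(0,m−m')=0 and min(l+m,l−m')=2 give 3 terms
  k=0: (−1)^2·48.0000/(8)·0.6528^4·0.7575^2 = +0.625315
  k=1: (−1)^3·48.0000/(6)·0.6528^2·0.7575^4 = -1.122638
  k=2: (−1)^4·48.0000/(48)·0.6528^0·0.7575^6 = +0.188952
d^3_{1,-1}(1.719) = +0.625315 -1.122638 +0.188952 = -0.308371
Attach z-rotation phases: D = e^{-i(1)(1.3405)}·(-0.308371)·e^{-i(-1)(4.2412)} = +0.299467-0.073568i

Re=0.2995 Im=-0.0736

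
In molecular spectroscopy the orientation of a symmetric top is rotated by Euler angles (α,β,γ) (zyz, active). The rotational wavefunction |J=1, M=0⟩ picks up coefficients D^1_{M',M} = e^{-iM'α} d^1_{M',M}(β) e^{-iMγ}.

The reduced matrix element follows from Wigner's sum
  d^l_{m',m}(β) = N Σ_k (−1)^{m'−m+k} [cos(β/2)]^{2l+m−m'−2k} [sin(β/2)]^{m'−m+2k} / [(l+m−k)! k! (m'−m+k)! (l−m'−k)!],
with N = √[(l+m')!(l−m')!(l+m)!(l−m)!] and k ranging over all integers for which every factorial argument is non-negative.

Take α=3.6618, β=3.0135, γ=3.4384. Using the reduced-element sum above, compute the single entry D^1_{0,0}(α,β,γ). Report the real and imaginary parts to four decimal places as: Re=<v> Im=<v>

Re=-0.9918 Im=0.0000

First d^1_{0,0}(β=3.0135), then the phase factors e^{-i(0)α} and e^{-i(0)γ}:
Half-angle: c=0.064003, s=0.997950. N=√(1·1·1·1)=1.000000
The bounds max(0,m−m')=0 and min(l+m,l−m')=1 give 2 terms
  k=0: (−1)^0·1.0000/(1)·0.0640^2·0.9979^0 = +0.004096
  k=1: (−1)^1·1.0000/(1)·0.0640^0·0.9979^2 = -0.995904
d^1_{0,0}(3.0135) = +0.004096 -0.995904 = -0.991807
D = (+1.000000+0.000000i)·(-0.991807)·(+1.000000+0.000000i) = -0.991807+0.000000i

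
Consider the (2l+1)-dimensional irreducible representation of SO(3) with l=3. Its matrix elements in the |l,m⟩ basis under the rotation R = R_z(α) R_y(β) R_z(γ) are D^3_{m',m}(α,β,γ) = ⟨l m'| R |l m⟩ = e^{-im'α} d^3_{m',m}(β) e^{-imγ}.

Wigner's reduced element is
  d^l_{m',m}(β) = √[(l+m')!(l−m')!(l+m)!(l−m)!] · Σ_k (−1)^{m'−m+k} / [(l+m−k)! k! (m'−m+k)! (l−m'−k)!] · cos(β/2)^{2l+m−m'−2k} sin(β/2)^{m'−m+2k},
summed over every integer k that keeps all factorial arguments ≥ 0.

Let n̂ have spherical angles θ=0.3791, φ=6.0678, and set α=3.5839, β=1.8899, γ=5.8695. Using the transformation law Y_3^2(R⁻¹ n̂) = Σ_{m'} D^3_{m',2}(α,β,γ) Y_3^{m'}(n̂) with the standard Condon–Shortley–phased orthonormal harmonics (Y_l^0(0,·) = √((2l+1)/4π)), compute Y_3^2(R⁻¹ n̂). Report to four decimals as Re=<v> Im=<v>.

Re=-0.3790 Im=-0.1048

Need the full column D^3_{m',2} for m'=−3..3 at α=3.5839, β=1.8899, γ=5.8695.
cos(β/2)=0.585783, sin(β/2)=0.810468
d^3_{-3,2}: single k=5 term ⇒ +0.501754;  D = +0.276439-0.418735i
d^3_{-2,2}: k∈[4..5] ⇒ +0.740264 -0.283409 = +0.456855;  D = -0.064289+0.452309i
d^3_{-1,2}: k∈[3..4] ⇒ +0.676781 -0.647762 = +0.029019;  D = -0.008607-0.027713i
d^3_{0,2}: k∈[2..3] ⇒ +0.423624 -0.810919 = -0.387295;  D = -0.262127-0.285109i
d^3_{1,2}: k∈[1..2] ⇒ +0.176775 -0.676781 = -0.500006;  D = +0.463393+0.187811i
d^3_{2,2}: k∈[0..1] ⇒ +0.040404 -0.386714 = -0.346310;  D = -0.345743+0.019813i
d^3_{3,2}: single k=0 term ⇒ -0.136929;  D = +0.120196-0.065594i
Y_3^{m'}(θ=0.3791,φ=6.0678) and Σ D·Y over m':
  (+0.2764-0.4187i)·(+0.0169+0.0127i)  (-0.0643+0.4523i)·(+0.1182+0.0543i)  (-0.0086-0.0277i)·(+0.3873+0.0847i)  (-0.2621-0.2851i)·(+0.4559+0.0000i)  (+0.4634+0.1878i)·(-0.3873+0.0847i)  (-0.3457+0.0198i)·(+0.1182-0.0543i)  (+0.1202-0.0656i)·(-0.0169+0.0127i)
Y_3^2(R⁻¹ n̂) = -0.379038-0.104783i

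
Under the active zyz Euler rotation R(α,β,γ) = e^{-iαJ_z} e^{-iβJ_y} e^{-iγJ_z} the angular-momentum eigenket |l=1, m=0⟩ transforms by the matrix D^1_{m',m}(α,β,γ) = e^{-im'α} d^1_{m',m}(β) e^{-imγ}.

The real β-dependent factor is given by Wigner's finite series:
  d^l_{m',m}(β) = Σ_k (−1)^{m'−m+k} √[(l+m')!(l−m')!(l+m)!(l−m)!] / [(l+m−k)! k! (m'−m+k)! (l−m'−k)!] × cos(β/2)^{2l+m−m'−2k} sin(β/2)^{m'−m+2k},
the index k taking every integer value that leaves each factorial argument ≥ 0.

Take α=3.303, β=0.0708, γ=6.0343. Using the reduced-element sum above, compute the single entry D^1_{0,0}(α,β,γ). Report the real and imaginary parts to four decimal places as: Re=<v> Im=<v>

Re=0.9975 Im=0.0000

First d^1_{0,0}(β=0.0708), then the phase factors e^{-i(0)α} and e^{-i(0)γ}:
Half-angle: c=0.999373, s=0.035393. N=√(1·1·1·1)=1.000000
Admissible k: 0..1 (factorial args all ≥0)
  k=0: (−1)^0·1.0000/(1)·0.9994^2·0.0354^0 = +0.998747
  k=1: (−1)^1·1.0000/(1)·0.9994^0·0.0354^2 = -0.001253
d^1_{0,0}(0.0708) = +0.998747 -0.001253 = +0.997495
Attach z-rotation phases: D = e^{-i(0)(3.303)}·(+0.997495)·e^{-i(0)(6.0343)} = +0.997495+0.000000i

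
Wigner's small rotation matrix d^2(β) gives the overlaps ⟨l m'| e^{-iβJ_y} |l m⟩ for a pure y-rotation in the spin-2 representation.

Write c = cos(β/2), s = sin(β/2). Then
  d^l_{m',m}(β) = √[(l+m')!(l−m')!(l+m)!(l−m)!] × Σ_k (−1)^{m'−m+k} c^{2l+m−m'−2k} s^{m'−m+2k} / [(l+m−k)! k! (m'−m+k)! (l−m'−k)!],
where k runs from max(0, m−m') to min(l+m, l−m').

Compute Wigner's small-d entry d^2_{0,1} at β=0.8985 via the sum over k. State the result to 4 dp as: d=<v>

d=0.5968

d^2_{0,1}(β=0.8985) via Wigner's sum:
Half-angle: c=0.900773, s=0.434290. N=√(2·2·6·1)=4.898979
Admissible k: 1..2 (factorial args all ≥0)
  k=1: (−1)^0·4.8990/(2)·0.9008^3·0.4343^1 = +0.777502
  k=2: (−1)^1·4.8990/(2)·0.9008^1·0.4343^3 = -0.180730
d^2_{0,1}(0.8985) = +0.777502 -0.180730 = +0.596772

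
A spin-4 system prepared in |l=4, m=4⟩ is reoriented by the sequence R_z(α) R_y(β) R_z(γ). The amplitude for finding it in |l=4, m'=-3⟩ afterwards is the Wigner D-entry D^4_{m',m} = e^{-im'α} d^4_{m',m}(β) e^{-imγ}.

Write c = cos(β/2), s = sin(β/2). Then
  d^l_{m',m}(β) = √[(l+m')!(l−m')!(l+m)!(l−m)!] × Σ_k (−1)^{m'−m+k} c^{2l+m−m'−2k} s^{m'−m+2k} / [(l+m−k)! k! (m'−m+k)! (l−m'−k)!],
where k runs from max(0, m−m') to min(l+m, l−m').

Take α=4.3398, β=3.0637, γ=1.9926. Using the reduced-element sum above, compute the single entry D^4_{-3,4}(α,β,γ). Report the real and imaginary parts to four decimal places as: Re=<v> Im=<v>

First d^4_{-3,4}(β=3.0637), then the phase factors e^{-i(-3)α} and e^{-i(4)γ}:
Half-angle: c=0.038936, s=0.999242. N=√(1·5040·40320·1)=14255.272709
The bounds max(0,m−m')=7 and min(l+m,l−m')=7 give 1 term
  k=7: (−1)^0·14255.2727/(5040)·0.0389^1·0.9992^7 = +0.109546
d^4_{-3,4}(3.0637) = +0.109546
Attach z-rotation phases: D = e^{-i(-3)(4.3398)}·(+0.109546)·e^{-i(4)(1.9926)} = +0.036182-0.103398i

Re=0.0362 Im=-0.1034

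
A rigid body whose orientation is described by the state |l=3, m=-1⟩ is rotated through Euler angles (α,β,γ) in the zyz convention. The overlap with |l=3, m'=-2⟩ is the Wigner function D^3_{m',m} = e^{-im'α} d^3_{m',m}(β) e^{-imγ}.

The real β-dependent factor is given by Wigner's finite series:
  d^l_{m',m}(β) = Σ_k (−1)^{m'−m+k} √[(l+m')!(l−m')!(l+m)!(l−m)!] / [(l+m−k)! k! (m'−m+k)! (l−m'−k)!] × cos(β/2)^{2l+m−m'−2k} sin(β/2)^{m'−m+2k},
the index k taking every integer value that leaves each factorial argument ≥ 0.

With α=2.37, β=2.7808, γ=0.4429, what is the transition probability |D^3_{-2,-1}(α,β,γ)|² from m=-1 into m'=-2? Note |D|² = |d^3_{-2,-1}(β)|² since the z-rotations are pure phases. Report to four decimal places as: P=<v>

P=0.0012

Split into d^3_{-2,-1}(β=2.7808) × two z-phases.
Half-angle: c=0.179419, s=0.983773. N=√(1·120·2·24)=75.894664
k∈{1,2} keeps every argument non-negative
  k=1: (−1)^0·75.8947/(24)·0.1794^5·0.9838^1 = +0.000578
  k=2: (−1)^1·75.8947/(12)·0.1794^3·0.9838^3 = -0.034779
d^3_{-2,-1}(2.7808) = +0.000578 -0.034779 = -0.034201
|D^3_{-2,-1}|² = |d^3_{-2,-1}(β)|² = (-0.034201)² = 0.001170 (the z-rotation phases have unit modulus)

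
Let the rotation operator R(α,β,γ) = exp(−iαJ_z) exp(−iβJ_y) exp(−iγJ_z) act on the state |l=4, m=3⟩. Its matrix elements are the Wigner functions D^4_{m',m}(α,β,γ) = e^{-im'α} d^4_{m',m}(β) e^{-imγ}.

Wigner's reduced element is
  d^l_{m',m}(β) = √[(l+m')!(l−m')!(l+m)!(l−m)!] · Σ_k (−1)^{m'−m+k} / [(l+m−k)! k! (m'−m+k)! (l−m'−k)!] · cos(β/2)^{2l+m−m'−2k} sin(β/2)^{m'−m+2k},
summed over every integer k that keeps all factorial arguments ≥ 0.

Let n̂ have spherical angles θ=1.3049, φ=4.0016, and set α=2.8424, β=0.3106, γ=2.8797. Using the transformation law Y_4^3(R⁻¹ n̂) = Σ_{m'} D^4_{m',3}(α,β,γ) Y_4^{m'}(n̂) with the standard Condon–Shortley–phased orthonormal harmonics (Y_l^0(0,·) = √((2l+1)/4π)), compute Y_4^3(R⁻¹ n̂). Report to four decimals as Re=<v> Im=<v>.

Re=-0.0577 Im=-0.3659

Need the full column D^4_{m',3} for m'=−4..4 at α=2.8424, β=0.3106, γ=2.8797.
cos(β/2)=0.987965, sin(β/2)=0.154676
d^4_{-4,3}: single k=7 term ⇒ +0.000006;  D = -0.000005+0.000002i
d^4_{-3,3}: k∈[6..7] ⇒ +0.000094 -0.000000 = +0.000093;  D = +0.000093-0.000010i
d^4_{-2,3}: k∈[5..6] ⇒ +0.000958 -0.000008 = +0.000951;  D = -0.000934-0.000177i
d^4_{-1,3}: k∈[4..5] ⇒ +0.007214 -0.000106 = +0.007108;  D = +0.006283+0.003323i
d^4_{0,3}: k∈[3..4] ⇒ +0.041214 -0.001010 = +0.040204;  D = -0.028420-0.028436i
d^4_{1,3}: k∈[2..3] ⇒ +0.176591 -0.007214 = +0.169377;  D = +0.079104+0.149770i
d^4_{2,3}: k∈[1..2] ⇒ +0.531716 -0.039099 = +0.492617;  D = -0.091454-0.484053i
d^4_{3,3}: k∈[0..1] ⇒ +0.907681 -0.155739 = +0.751942;  D = -0.084385+0.747192i
d^4_{4,3}: single k=0 term ⇒ -0.401940;  D = -0.160826+0.368362i
Y_4^{m'}(θ=1.3049,φ=4.0016) and Σ D·Y over m':
  (-0.0000+0.0000i)·(-0.3666+0.1128i)  (+0.0001-0.0000i)·(+0.2501+0.1573i)  (-0.0009-0.0002i)·(+0.0239+0.1591i)  (+0.0063+0.0033i)·(+0.1969-0.2288i)  (-0.0284-0.0284i)·(+0.1159+0.0000i)  (+0.0791+0.1498i)·(-0.1969-0.2288i)  (-0.0915-0.4841i)·(+0.0239-0.1591i)  (-0.0844+0.7472i)·(-0.2501+0.1573i)  (-0.1608+0.3684i)·(-0.3666-0.1128i)
Y_4^3(R⁻¹ n̂) = -0.057740-0.365857i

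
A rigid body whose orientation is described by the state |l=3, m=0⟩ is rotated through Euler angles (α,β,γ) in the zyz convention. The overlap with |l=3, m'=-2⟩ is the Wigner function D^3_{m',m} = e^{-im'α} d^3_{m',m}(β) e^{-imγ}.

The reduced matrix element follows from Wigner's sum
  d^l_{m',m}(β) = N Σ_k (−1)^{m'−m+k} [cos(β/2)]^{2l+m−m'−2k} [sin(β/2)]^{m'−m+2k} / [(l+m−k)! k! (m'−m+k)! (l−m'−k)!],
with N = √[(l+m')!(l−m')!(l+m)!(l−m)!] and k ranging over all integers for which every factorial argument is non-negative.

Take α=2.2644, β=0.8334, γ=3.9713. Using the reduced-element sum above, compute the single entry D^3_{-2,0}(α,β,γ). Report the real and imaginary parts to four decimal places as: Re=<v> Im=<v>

First d^3_{-2,0}(β=0.8334), then the phase factors e^{-i(-2)α} and e^{-i(0)γ}:
With c≡cos(β/2)=0.914430 and s≡sin(β/2)=0.404745, N=[1·120·6·6]^{1/2}=65.726707
The bounds max(0,m−m')=2 and min(l+m,l−m')=3 give 2 terms
  k=2: (−1)^0·65.7267/(12)·0.9144^4·0.4047^2 = +0.627371
  k=3: (−1)^1·65.7267/(12)·0.9144^2·0.4047^4 = -0.122910
d^3_{-2,0}(0.8334) = +0.627371 -0.122910 = +0.504461
Attach z-rotation phases: D = e^{-i(-2)(2.2644)}·(+0.504461)·e^{-i(0)(3.9713)} = -0.092094-0.495984i

Re=-0.0921 Im=-0.4960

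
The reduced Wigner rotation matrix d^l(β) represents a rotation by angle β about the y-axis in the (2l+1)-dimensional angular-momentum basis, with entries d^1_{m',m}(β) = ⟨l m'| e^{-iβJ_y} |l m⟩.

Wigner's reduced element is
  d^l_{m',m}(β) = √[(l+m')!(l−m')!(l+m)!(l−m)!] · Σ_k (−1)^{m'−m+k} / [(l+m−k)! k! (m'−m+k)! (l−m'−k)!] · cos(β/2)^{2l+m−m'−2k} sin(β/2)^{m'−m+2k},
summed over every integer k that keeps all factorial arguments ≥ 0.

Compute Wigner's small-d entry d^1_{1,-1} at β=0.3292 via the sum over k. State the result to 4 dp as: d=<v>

d^1_{1,-1}(β=0.3292) via Wigner's sum:
c=cos(0.3292/2)=0.986484, s=sin(0.3292/2)=0.163858; N=√[2·1·1·2]=2.000000
The bounds max(0,m−m')=0 and min(l+m,l−m')=0 give 1 term
  k=0: (−1)^2·2.0000/(2)·0.9865^0·0.1639^2 = +0.026849
d^1_{1,-1}(0.3292) = +0.026849

d=0.0268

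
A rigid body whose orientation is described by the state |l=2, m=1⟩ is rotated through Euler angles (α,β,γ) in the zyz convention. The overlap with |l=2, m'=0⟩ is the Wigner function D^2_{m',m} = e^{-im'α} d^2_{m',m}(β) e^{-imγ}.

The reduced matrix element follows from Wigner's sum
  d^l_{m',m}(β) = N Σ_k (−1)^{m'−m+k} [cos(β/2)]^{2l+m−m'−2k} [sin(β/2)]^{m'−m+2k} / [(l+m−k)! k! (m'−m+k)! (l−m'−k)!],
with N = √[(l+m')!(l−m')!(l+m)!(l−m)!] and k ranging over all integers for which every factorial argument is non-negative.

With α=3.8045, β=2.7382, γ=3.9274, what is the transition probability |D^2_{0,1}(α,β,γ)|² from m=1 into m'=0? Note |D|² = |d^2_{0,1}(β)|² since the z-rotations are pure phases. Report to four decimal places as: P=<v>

P=0.1955

D^2_{0,1}(3.8045,2.7382,3.9274) = e^{-i·0·3.8045}·d^2_{0,1}(2.7382)·e^{-i·1·3.9274}. Compute d first:
With c≡cos(β/2)=0.200332 and s≡sin(β/2)=0.979728, N=[2·2·6·1]^{1/2}=4.898979
Admissible k: 1..2 (factorial args all ≥0)
  k=1: (−1)^0·4.8990/(2)·0.2003^3·0.9797^1 = +0.019294
  k=2: (−1)^1·4.8990/(2)·0.2003^1·0.9797^3 = -0.461468
d^2_{0,1}(2.7382) = +0.019294 -0.461468 = -0.442174
|D^2_{0,1}|² = |d^2_{0,1}(β)|² = (-0.442174)² = 0.195518 (the z-rotation phases have unit modulus)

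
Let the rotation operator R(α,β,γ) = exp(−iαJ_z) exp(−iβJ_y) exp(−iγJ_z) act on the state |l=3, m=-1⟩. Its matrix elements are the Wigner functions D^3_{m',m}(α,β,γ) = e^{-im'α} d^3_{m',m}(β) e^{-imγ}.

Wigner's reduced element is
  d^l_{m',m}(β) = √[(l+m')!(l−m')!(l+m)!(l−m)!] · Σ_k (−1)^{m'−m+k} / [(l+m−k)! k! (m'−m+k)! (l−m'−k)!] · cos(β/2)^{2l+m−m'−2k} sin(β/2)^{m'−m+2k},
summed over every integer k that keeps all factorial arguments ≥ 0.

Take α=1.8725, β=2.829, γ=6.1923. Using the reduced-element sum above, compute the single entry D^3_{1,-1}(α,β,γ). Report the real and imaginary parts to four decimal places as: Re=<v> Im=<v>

Re=-0.2861 Im=-0.6910

D^3_{1,-1}(1.8725,2.829,6.1923) = e^{-i·1·1.8725}·d^3_{1,-1}(2.829)·e^{-i·-1·6.1923}. Compute d first:
With c≡cos(β/2)=0.155661 and s≡sin(β/2)=0.987811, N=[24·2·2·24]^{1/2}=48.000000
k∈{0,1,2} keeps every argument non-negative
  k=0: (−1)^2·48.0000/(8)·0.1557^4·0.9878^2 = +0.003437
  k=1: (−1)^3·48.0000/(6)·0.1557^2·0.9878^4 = -0.184562
  k=2: (−1)^4·48.0000/(48)·0.1557^0·0.9878^6 = +0.929056
d^3_{1,-1}(2.829) = +0.003437 -0.184562 +0.929056 = +0.747931
Phases: e^{-i·(1)·1.8725}=-0.297147-0.954832i, e^{-i·(-1)·6.1923}=+0.995873-0.090760i ⇒ D=-0.286145-0.691030i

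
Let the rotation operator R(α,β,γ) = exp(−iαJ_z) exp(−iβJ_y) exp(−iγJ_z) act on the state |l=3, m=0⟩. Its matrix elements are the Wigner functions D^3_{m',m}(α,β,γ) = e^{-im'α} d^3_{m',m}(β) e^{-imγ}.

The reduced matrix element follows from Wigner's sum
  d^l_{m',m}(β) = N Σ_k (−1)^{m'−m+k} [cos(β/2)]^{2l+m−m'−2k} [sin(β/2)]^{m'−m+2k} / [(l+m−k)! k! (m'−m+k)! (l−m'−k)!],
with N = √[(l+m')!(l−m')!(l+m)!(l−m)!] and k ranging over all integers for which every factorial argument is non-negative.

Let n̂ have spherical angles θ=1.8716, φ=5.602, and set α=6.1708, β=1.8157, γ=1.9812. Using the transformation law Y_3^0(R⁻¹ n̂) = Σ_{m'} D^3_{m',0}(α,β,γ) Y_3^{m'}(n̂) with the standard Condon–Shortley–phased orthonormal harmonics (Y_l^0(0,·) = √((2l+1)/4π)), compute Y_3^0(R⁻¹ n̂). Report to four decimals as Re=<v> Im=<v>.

Need the full column D^3_{m',0} for m'=−3..3 at α=6.1708, β=1.8157, γ=1.9812.
cos(β/2)=0.615442, sin(β/2)=0.788182
d^3_{-3,0}: single k=3 term ⇒ +0.510453;  D = +0.481714-0.168860i
d^3_{-2,0}: k∈[2..3] ⇒ +0.488160 -0.800648 = -0.312488;  D = -0.304627+0.069648i
d^3_{-1,0}: k∈[1..3] ⇒ +0.241075 -1.186186 +0.648502 = -0.296610;  D = -0.294738+0.033264i
d^3_{0,0}: k∈[0..3] ⇒ +0.054340 -0.802128 +1.315598 -0.239751 = +0.328059;  D = +0.328059+0.000000i
d^3_{1,0}: k∈[0..2] ⇒ -0.241075 +1.186186 -0.648502 = +0.296610;  D = +0.294738+0.033264i
d^3_{2,0}: k∈[0..1] ⇒ +0.488160 -0.800648 = -0.312488;  D = -0.304627-0.069648i
d^3_{3,0}: single k=0 term ⇒ -0.510453;  D = -0.481714-0.168860i
Y_3^{m'}(θ=1.8716,φ=5.602) and Σ D·Y over m':
  (+0.4817-0.1689i)·(-0.1655+0.3236i)  (-0.3046+0.0696i)·(-0.0572-0.2702i)  (-0.2947+0.0333i)·(-0.1345-0.1091i)  (+0.3281+0.0000i)·(+0.2832+0.0000i)  (+0.2947+0.0333i)·(+0.1345-0.1091i)  (-0.3046-0.0696i)·(-0.0572+0.2702i)  (-0.4817-0.1689i)·(+0.1655+0.3236i)
Y_3^0(R⁻¹ n̂) = +0.201754+0.000000i

Re=0.2018 Im=0.0000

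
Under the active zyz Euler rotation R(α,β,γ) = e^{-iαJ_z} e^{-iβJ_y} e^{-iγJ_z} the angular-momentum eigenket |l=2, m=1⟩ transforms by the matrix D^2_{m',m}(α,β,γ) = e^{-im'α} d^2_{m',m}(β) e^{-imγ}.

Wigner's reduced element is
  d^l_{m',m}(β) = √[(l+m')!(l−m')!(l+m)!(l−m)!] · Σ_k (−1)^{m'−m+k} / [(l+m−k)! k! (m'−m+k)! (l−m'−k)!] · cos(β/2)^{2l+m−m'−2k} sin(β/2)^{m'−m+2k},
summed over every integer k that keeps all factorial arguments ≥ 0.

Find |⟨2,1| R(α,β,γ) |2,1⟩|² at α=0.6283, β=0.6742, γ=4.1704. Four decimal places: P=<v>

Split into d^2_{1,1}(β=0.6742) × two z-phases.
c=cos(0.6742/2)=0.943718, s=sin(0.6742/2)=0.330752; N=√[6·1·6·1]=6.000000
k∈{0,1} keeps every argument non-negative
  k=0: (−1)^0·6.0000/(6)·0.9437^4·0.3308^0 = +0.793174
  k=1: (−1)^1·6.0000/(2)·0.9437^2·0.3308^2 = -0.292287
d^2_{1,1}(0.6742) = +0.793174 -0.292287 = +0.500887
|D^2_{1,1}|² = |d^2_{1,1}(β)|² = (+0.500887)² = 0.250888 (the z-rotation phases have unit modulus)

P=0.2509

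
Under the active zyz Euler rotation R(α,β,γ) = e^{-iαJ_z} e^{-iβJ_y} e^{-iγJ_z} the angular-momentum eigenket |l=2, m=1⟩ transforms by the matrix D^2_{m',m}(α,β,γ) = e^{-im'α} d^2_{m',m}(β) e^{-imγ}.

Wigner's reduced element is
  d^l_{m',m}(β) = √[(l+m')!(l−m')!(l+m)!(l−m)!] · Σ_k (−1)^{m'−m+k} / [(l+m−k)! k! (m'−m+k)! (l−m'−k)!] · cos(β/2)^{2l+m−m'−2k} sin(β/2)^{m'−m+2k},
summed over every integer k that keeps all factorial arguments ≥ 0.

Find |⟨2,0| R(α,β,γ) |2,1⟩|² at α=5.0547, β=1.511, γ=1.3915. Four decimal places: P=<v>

P=0.0053

First d^2_{0,1}(β=1.511), then the phase factors e^{-i(0)α} and e^{-i(1)γ}:
Half-angle: c=0.727929, s=0.685653. N=√(2·2·6·1)=4.898979
Admissible k: 1..2 (factorial args all ≥0)
  k=1: (−1)^0·4.8990/(2)·0.7279^3·0.6857^1 = +0.647808
  k=2: (−1)^1·4.8990/(2)·0.7279^1·0.6857^3 = -0.574748
d^2_{0,1}(1.511) = +0.647808 -0.574748 = +0.073061
|D^2_{0,1}|² = |d^2_{0,1}(β)|² = (+0.073061)² = 0.005338 (the z-rotation phases have unit modulus)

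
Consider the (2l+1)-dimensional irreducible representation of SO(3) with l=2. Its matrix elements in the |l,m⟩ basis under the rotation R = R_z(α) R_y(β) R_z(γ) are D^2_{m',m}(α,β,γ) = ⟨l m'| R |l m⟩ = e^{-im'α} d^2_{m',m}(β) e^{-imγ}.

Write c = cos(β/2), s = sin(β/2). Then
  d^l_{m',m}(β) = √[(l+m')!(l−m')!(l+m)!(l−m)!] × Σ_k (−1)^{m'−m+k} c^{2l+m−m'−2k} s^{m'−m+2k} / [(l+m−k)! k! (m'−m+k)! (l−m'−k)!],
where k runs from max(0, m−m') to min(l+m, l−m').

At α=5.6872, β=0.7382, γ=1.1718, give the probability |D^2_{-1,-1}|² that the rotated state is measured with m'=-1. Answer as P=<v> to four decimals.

P=0.1739

D^2_{-1,-1}(5.6872,0.7382,1.1718) = e^{-i·-1·5.6872}·d^2_{-1,-1}(0.7382)·e^{-i·-1·1.1718}. Compute d first:
With c≡cos(β/2)=0.932652 and s≡sin(β/2)=0.360776, N=[1·6·1·6]^{1/2}=6.000000
Admissible k: 0..1 (factorial args all ≥0)
  k=0: (−1)^0·6.0000/(6)·0.9327^4·0.3608^0 = +0.756623
  k=1: (−1)^1·6.0000/(2)·0.9327^2·0.3608^2 = -0.339654
d^2_{-1,-1}(0.7382) = +0.756623 -0.339654 = +0.416969
|D^2_{-1,-1}|² = |d^2_{-1,-1}(β)|² = (+0.416969)² = 0.173863 (the z-rotation phases have unit modulus)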